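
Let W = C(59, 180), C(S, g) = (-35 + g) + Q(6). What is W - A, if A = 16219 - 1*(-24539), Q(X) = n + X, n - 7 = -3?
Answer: -40603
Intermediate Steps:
n = 4 (n = 7 - 3 = 4)
Q(X) = 4 + X
C(S, g) = -25 + g (C(S, g) = (-35 + g) + (4 + 6) = (-35 + g) + 10 = -25 + g)
W = 155 (W = -25 + 180 = 155)
A = 40758 (A = 16219 + 24539 = 40758)
W - A = 155 - 1*40758 = 155 - 40758 = -40603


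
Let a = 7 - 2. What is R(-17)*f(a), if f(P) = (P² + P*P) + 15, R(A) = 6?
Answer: 390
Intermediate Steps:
a = 5
f(P) = 15 + 2*P² (f(P) = (P² + P²) + 15 = 2*P² + 15 = 15 + 2*P²)
R(-17)*f(a) = 6*(15 + 2*5²) = 6*(15 + 2*25) = 6*(15 + 50) = 6*65 = 390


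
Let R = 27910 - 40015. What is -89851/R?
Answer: 89851/12105 ≈ 7.4226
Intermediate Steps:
R = -12105
-89851/R = -89851/(-12105) = -89851*(-1/12105) = 89851/12105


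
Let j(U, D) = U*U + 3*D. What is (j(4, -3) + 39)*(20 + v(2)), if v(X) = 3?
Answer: 1058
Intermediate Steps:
j(U, D) = U**2 + 3*D
(j(4, -3) + 39)*(20 + v(2)) = ((4**2 + 3*(-3)) + 39)*(20 + 3) = ((16 - 9) + 39)*23 = (7 + 39)*23 = 46*23 = 1058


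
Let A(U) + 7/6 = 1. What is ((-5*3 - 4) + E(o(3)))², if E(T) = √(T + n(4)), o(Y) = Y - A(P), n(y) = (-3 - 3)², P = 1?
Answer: (114 - √1410)²/36 ≈ 162.35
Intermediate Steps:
A(U) = -⅙ (A(U) = -7/6 + 1 = -⅙)
n(y) = 36 (n(y) = (-6)² = 36)
o(Y) = ⅙ + Y (o(Y) = Y - 1*(-⅙) = Y + ⅙ = ⅙ + Y)
E(T) = √(36 + T) (E(T) = √(T + 36) = √(36 + T))
((-5*3 - 4) + E(o(3)))² = ((-5*3 - 4) + √(36 + (⅙ + 3)))² = ((-15 - 4) + √(36 + 19/6))² = (-19 + √(235/6))² = (-19 + √1410/6)²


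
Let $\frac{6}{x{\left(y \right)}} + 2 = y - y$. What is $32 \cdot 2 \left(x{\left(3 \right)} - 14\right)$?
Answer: $-1088$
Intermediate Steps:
$x{\left(y \right)} = -3$ ($x{\left(y \right)} = \frac{6}{-2 + \left(y - y\right)} = \frac{6}{-2 + 0} = \frac{6}{-2} = 6 \left(- \frac{1}{2}\right) = -3$)
$32 \cdot 2 \left(x{\left(3 \right)} - 14\right) = 32 \cdot 2 \left(-3 - 14\right) = 64 \left(-17\right) = -1088$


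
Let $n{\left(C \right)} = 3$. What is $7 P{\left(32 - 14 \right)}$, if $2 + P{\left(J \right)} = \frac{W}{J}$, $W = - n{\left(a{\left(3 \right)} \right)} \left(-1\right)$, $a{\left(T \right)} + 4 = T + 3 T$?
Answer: $- \frac{77}{6} \approx -12.833$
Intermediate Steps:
$a{\left(T \right)} = -4 + 4 T$ ($a{\left(T \right)} = -4 + \left(T + 3 T\right) = -4 + 4 T$)
$W = 3$ ($W = \left(-1\right) 3 \left(-1\right) = \left(-3\right) \left(-1\right) = 3$)
$P{\left(J \right)} = -2 + \frac{3}{J}$
$7 P{\left(32 - 14 \right)} = 7 \left(-2 + \frac{3}{32 - 14}\right) = 7 \left(-2 + \frac{3}{18}\right) = 7 \left(-2 + 3 \cdot \frac{1}{18}\right) = 7 \left(-2 + \frac{1}{6}\right) = 7 \left(- \frac{11}{6}\right) = - \frac{77}{6}$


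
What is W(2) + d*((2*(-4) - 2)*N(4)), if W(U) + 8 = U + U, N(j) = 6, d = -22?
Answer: 1316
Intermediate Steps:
W(U) = -8 + 2*U (W(U) = -8 + (U + U) = -8 + 2*U)
W(2) + d*((2*(-4) - 2)*N(4)) = (-8 + 2*2) - 22*(2*(-4) - 2)*6 = (-8 + 4) - 22*(-8 - 2)*6 = -4 - (-220)*6 = -4 - 22*(-60) = -4 + 1320 = 1316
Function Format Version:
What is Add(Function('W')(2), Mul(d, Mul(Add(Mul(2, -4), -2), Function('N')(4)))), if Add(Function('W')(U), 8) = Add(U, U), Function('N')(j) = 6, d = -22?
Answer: 1316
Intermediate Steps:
Function('W')(U) = Add(-8, Mul(2, U)) (Function('W')(U) = Add(-8, Add(U, U)) = Add(-8, Mul(2, U)))
Add(Function('W')(2), Mul(d, Mul(Add(Mul(2, -4), -2), Function('N')(4)))) = Add(Add(-8, Mul(2, 2)), Mul(-22, Mul(Add(Mul(2, -4), -2), 6))) = Add(Add(-8, 4), Mul(-22, Mul(Add(-8, -2), 6))) = Add(-4, Mul(-22, Mul(-10, 6))) = Add(-4, Mul(-22, -60)) = Add(-4, 1320) = 1316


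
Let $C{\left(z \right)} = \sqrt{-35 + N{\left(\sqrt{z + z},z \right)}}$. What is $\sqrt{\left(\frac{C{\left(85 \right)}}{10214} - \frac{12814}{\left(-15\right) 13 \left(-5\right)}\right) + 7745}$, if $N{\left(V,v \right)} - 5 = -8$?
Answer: $\frac{\sqrt{30672188703762684 + 388387350 i \sqrt{38}}}{1991730} \approx 87.931 + 3.4318 \cdot 10^{-6} i$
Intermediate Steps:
$N{\left(V,v \right)} = -3$ ($N{\left(V,v \right)} = 5 - 8 = -3$)
$C{\left(z \right)} = i \sqrt{38}$ ($C{\left(z \right)} = \sqrt{-35 - 3} = \sqrt{-38} = i \sqrt{38}$)
$\sqrt{\left(\frac{C{\left(85 \right)}}{10214} - \frac{12814}{\left(-15\right) 13 \left(-5\right)}\right) + 7745} = \sqrt{\left(\frac{i \sqrt{38}}{10214} - \frac{12814}{\left(-15\right) 13 \left(-5\right)}\right) + 7745} = \sqrt{\left(i \sqrt{38} \cdot \frac{1}{10214} - \frac{12814}{\left(-195\right) \left(-5\right)}\right) + 7745} = \sqrt{\left(\frac{i \sqrt{38}}{10214} - \frac{12814}{975}\right) + 7745} = \sqrt{\left(- \frac{12814}{975} + \frac{i \sqrt{38}}{10214}\right) + 7745} = \sqrt{\frac{7538561}{975} + \frac{i \sqrt{38}}{10214}}$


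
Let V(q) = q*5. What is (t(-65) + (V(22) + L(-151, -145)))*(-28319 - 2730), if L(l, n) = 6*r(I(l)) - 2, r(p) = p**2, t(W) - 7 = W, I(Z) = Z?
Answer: -4249241944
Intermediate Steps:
t(W) = 7 + W
V(q) = 5*q
L(l, n) = -2 + 6*l**2 (L(l, n) = 6*l**2 - 2 = -2 + 6*l**2)
(t(-65) + (V(22) + L(-151, -145)))*(-28319 - 2730) = ((7 - 65) + (5*22 + (-2 + 6*(-151)**2)))*(-28319 - 2730) = (-58 + (110 + (-2 + 6*22801)))*(-31049) = (-58 + (110 + (-2 + 136806)))*(-31049) = (-58 + (110 + 136804))*(-31049) = (-58 + 136914)*(-31049) = 136856*(-31049) = -4249241944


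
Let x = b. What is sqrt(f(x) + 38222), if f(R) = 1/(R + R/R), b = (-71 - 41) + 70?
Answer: 19*sqrt(177981)/41 ≈ 195.50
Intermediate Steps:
b = -42 (b = -112 + 70 = -42)
x = -42
f(R) = 1/(1 + R) (f(R) = 1/(R + 1) = 1/(1 + R))
sqrt(f(x) + 38222) = sqrt(1/(1 - 42) + 38222) = sqrt(1/(-41) + 38222) = sqrt(-1/41 + 38222) = sqrt(1567101/41) = 19*sqrt(177981)/41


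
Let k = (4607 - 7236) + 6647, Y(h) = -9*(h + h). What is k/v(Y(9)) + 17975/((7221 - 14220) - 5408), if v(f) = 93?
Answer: 48179651/1153851 ≈ 41.755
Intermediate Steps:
Y(h) = -18*h
k = 4018 (k = -2629 + 6647 = 4018)
k/v(Y(9)) + 17975/((7221 - 14220) - 5408) = 4018/93 + 17975/((7221 - 14220) - 5408) = 4018*(1/93) + 17975/(-6999 - 5408) = 4018/93 + 17975/(-12407) = 4018/93 + 17975*(-1/12407) = 4018/93 - 17975/12407 = 48179651/1153851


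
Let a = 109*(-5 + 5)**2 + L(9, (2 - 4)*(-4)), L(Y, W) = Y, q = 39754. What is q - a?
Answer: 39745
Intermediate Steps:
a = 9 (a = 109*(-5 + 5)**2 + 9 = 109*0**2 + 9 = 109*0 + 9 = 0 + 9 = 9)
q - a = 39754 - 1*9 = 39754 - 9 = 39745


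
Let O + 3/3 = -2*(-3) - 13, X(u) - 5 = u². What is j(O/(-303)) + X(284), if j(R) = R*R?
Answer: 7405405813/91809 ≈ 80661.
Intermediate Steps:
X(u) = 5 + u²
O = -8 (O = -1 + (-2*(-3) - 13) = -1 + (6 - 13) = -1 - 7 = -8)
j(R) = R²
j(O/(-303)) + X(284) = (-8/(-303))² + (5 + 284²) = (-8*(-1/303))² + (5 + 80656) = (8/303)² + 80661 = 64/91809 + 80661 = 7405405813/91809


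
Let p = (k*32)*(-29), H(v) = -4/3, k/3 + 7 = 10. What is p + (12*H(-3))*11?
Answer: -8528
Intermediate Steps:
k = 9 (k = -21 + 3*10 = -21 + 30 = 9)
H(v) = -4/3 (H(v) = -4*⅓ = -4/3)
p = -8352 (p = (9*32)*(-29) = 288*(-29) = -8352)
p + (12*H(-3))*11 = -8352 + (12*(-4/3))*11 = -8352 - 16*11 = -8352 - 176 = -8528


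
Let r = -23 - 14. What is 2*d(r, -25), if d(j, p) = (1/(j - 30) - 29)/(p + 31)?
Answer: -648/67 ≈ -9.6716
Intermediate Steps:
r = -37
d(j, p) = (-29 + 1/(-30 + j))/(31 + p) (d(j, p) = (1/(-30 + j) - 29)/(31 + p) = (-29 + 1/(-30 + j))/(31 + p))
2*d(r, -25) = 2*((871 - 29*(-37))/(-930 - 30*(-25) + 31*(-37) - 37*(-25))) = 2*((871 + 1073)/(-930 + 750 - 1147 + 925)) = 2*(1944/(-402)) = 2*(-1/402*1944) = 2*(-324/67) = -648/67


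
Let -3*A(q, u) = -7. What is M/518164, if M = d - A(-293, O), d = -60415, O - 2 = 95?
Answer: -45313/388623 ≈ -0.11660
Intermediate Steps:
O = 97 (O = 2 + 95 = 97)
A(q, u) = 7/3 (A(q, u) = -⅓*(-7) = 7/3)
M = -181252/3 (M = -60415 - 1*7/3 = -60415 - 7/3 = -181252/3 ≈ -60417.)
M/518164 = -181252/3/518164 = -181252/3*1/518164 = -45313/388623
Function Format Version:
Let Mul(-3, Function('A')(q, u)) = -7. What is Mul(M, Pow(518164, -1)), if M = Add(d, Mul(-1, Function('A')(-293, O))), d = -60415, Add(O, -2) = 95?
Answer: Rational(-45313, 388623) ≈ -0.11660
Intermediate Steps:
O = 97 (O = Add(2, 95) = 97)
Function('A')(q, u) = Rational(7, 3) (Function('A')(q, u) = Mul(Rational(-1, 3), -7) = Rational(7, 3))
M = Rational(-181252, 3) (M = Add(-60415, Mul(-1, Rational(7, 3))) = Add(-60415, Rational(-7, 3)) = Rational(-181252, 3) ≈ -60417.)
Mul(M, Pow(518164, -1)) = Mul(Rational(-181252, 3), Pow(518164, -1)) = Mul(Rational(-181252, 3), Rational(1, 518164)) = Rational(-45313, 388623)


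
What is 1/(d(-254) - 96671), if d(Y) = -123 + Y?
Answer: -1/97048 ≈ -1.0304e-5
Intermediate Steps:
1/(d(-254) - 96671) = 1/((-123 - 254) - 96671) = 1/(-377 - 96671) = 1/(-97048) = -1/97048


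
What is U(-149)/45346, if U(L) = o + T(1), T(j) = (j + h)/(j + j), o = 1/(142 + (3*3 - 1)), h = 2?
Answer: 113/3400950 ≈ 3.3226e-5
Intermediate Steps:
o = 1/150 (o = 1/(142 + (9 - 1)) = 1/(142 + 8) = 1/150 ≈ 0.0066667)
T(j) = (2 + j)/(2*j) (T(j) = (j + 2)/(j + j) = (2 + j)/((2*j)) = (2 + j)*(1/(2*j)) = (2 + j)/(2*j))
U(L) = 113/75 (U(L) = 1/150 + (½)*(2 + 1)/1 = 1/150 + (½)*1*3 = 1/150 + 3/2 = 113/75)
U(-149)/45346 = (113/75)/45346 = (113/75)*(1/45346) = 113/3400950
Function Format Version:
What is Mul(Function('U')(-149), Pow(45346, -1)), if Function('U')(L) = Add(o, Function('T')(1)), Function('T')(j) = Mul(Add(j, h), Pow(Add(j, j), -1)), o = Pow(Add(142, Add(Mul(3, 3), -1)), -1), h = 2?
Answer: Rational(113, 3400950) ≈ 3.3226e-5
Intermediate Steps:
o = Rational(1, 150) (o = Pow(Add(142, Add(9, -1)), -1) = Pow(Add(142, 8), -1) = Pow(150, -1) = Rational(1, 150) ≈ 0.0066667)
Function('T')(j) = Mul(Rational(1, 2), Pow(j, -1), Add(2, j)) (Function('T')(j) = Mul(Add(j, 2), Pow(Add(j, j), -1)) = Mul(Add(2, j), Pow(Mul(2, j), -1)) = Mul(Add(2, j), Mul(Rational(1, 2), Pow(j, -1))) = Mul(Rational(1, 2), Pow(j, -1), Add(2, j)))
Function('U')(L) = Rational(113, 75) (Function('U')(L) = Add(Rational(1, 150), Mul(Rational(1, 2), Pow(1, -1), Add(2, 1))) = Add(Rational(1, 150), Mul(Rational(1, 2), 1, 3)) = Add(Rational(1, 150), Rational(3, 2)) = Rational(113, 75))
Mul(Function('U')(-149), Pow(45346, -1)) = Mul(Rational(113, 75), Pow(45346, -1)) = Mul(Rational(113, 75), Rational(1, 45346)) = Rational(113, 3400950)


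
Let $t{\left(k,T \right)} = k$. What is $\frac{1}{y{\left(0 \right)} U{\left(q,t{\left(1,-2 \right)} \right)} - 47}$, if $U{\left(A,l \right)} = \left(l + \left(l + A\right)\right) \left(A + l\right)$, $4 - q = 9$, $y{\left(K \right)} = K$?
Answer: $- \frac{1}{47} \approx -0.021277$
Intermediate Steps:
$q = -5$ ($q = 4 - 9 = -5$)
$U{\left(A,l \right)} = \left(A + l\right) \left(A + 2 l\right)$ ($U{\left(A,l \right)} = \left(l + \left(A + l\right)\right) \left(A + l\right) = \left(A + 2 l\right) \left(A + l\right) = \left(A + l\right) \left(A + 2 l\right)$)
$\frac{1}{y{\left(0 \right)} U{\left(q,t{\left(1,-2 \right)} \right)} - 47} = \frac{1}{0 \left(\left(-5\right)^{2} + 2 \cdot 1^{2} + 3 \left(-5\right) 1\right) - 47} = \frac{1}{0 \left(25 + 2 \cdot 1 - 15\right) - 47} = \frac{1}{0 \left(25 + 2 - 15\right) - 47} = \frac{1}{0 \cdot 12 - 47} = \frac{1}{0 - 47} = \frac{1}{-47} = - \frac{1}{47}$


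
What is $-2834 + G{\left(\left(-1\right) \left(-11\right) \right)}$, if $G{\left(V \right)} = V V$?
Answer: $-2713$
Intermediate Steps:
$G{\left(V \right)} = V^{2}$
$-2834 + G{\left(\left(-1\right) \left(-11\right) \right)} = -2834 + \left(\left(-1\right) \left(-11\right)\right)^{2} = -2834 + 11^{2} = -2834 + 121 = -2713$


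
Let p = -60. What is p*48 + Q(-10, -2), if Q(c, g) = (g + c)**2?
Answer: -2736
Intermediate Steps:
Q(c, g) = (c + g)**2
p*48 + Q(-10, -2) = -60*48 + (-10 - 2)**2 = -2880 + (-12)**2 = -2880 + 144 = -2736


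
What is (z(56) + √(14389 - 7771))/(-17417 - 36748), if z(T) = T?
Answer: -56/54165 - √6618/54165 ≈ -0.0025358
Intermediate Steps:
(z(56) + √(14389 - 7771))/(-17417 - 36748) = (56 + √(14389 - 7771))/(-17417 - 36748) = (56 + √6618)/(-54165) = (56 + √6618)*(-1/54165) = -56/54165 - √6618/54165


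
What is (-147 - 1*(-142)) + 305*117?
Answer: 35680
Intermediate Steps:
(-147 - 1*(-142)) + 305*117 = (-147 + 142) + 35685 = -5 + 35685 = 35680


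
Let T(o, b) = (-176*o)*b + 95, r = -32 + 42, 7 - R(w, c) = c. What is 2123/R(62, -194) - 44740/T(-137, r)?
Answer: 11180149/1077427 ≈ 10.377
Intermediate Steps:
R(w, c) = 7 - c
r = 10
T(o, b) = 95 - 176*b*o (T(o, b) = -176*b*o + 95 = 95 - 176*b*o)
2123/R(62, -194) - 44740/T(-137, r) = 2123/(7 - 1*(-194)) - 44740/(95 - 176*10*(-137)) = 2123/(7 + 194) - 44740/(95 + 241120) = 2123/201 - 44740/241215 = 2123*(1/201) - 44740*1/241215 = 2123/201 - 8948/48243 = 11180149/1077427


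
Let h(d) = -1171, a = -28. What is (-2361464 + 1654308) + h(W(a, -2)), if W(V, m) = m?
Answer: -708327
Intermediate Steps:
(-2361464 + 1654308) + h(W(a, -2)) = (-2361464 + 1654308) - 1171 = -707156 - 1171 = -708327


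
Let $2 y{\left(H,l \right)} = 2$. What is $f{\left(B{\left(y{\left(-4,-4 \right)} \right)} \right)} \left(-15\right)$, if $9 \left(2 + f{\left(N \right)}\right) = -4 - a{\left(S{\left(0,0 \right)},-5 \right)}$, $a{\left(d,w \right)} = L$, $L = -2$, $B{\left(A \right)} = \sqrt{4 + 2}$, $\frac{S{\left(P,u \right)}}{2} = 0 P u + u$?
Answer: $\frac{100}{3} \approx 33.333$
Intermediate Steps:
$y{\left(H,l \right)} = 1$ ($y{\left(H,l \right)} = \frac{1}{2} \cdot 2 = 1$)
$S{\left(P,u \right)} = 2 u$ ($S{\left(P,u \right)} = 2 \left(0 P u + u\right) = 2 \left(0 u + u\right) = 2 \left(0 + u\right) = 2 u$)
$B{\left(A \right)} = \sqrt{6}$
$a{\left(d,w \right)} = -2$
$f{\left(N \right)} = - \frac{20}{9}$ ($f{\left(N \right)} = -2 + \frac{-4 - -2}{9} = -2 + \frac{-4 + 2}{9} = -2 + \frac{1}{9} \left(-2\right) = -2 - \frac{2}{9} = - \frac{20}{9}$)
$f{\left(B{\left(y{\left(-4,-4 \right)} \right)} \right)} \left(-15\right) = \left(- \frac{20}{9}\right) \left(-15\right) = \frac{100}{3}$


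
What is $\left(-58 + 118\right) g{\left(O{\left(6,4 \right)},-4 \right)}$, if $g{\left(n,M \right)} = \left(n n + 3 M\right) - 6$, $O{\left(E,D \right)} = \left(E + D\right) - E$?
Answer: $-120$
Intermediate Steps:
$O{\left(E,D \right)} = D$ ($O{\left(E,D \right)} = \left(D + E\right) - E = D$)
$g{\left(n,M \right)} = -6 + n^{2} + 3 M$ ($g{\left(n,M \right)} = \left(n^{2} + 3 M\right) - 6 = -6 + n^{2} + 3 M$)
$\left(-58 + 118\right) g{\left(O{\left(6,4 \right)},-4 \right)} = \left(-58 + 118\right) \left(-6 + 4^{2} + 3 \left(-4\right)\right) = 60 \left(-6 + 16 - 12\right) = 60 \left(-2\right) = -120$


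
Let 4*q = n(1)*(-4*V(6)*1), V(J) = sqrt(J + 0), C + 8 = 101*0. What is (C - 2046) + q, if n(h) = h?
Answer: -2054 - sqrt(6) ≈ -2056.4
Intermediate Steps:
C = -8 (C = -8 + 101*0 = -8 + 0 = -8)
V(J) = sqrt(J)
q = -sqrt(6) (q = (1*(-4*sqrt(6)*1))/4 = (1*(-4*sqrt(6)))/4 = (-4*sqrt(6))/4 = -sqrt(6) ≈ -2.4495)
(C - 2046) + q = (-8 - 2046) - sqrt(6) = -2054 - sqrt(6)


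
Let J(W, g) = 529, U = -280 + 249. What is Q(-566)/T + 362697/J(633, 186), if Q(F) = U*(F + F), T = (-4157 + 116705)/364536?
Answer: 6835287249/59777 ≈ 1.1435e+5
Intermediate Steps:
U = -31
T = 113/366 (T = 112548*(1/364536) = 113/366 ≈ 0.30874)
Q(F) = -62*F (Q(F) = -31*(F + F) = -62*F)
Q(-566)/T + 362697/J(633, 186) = (-62*(-566))/(113/366) + 362697/529 = 35092*(366/113) + 362697*(1/529) = 12843672/113 + 362697/529 = 6835287249/59777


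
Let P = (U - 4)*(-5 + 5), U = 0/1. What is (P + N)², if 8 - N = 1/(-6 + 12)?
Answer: 2209/36 ≈ 61.361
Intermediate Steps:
U = 0 (U = 0*1 = 0)
P = 0 (P = (0 - 4)*(-5 + 5) = -4*0 = 0)
N = 47/6 (N = 8 - 1/(-6 + 12) = 8 - 1/6 = 8 - 1*⅙ = 8 - ⅙ = 47/6 ≈ 7.8333)
(P + N)² = (0 + 47/6)² = (47/6)² = 2209/36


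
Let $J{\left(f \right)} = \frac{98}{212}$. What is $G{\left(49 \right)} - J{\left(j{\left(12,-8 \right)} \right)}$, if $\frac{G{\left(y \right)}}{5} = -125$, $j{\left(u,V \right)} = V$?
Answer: $- \frac{66299}{106} \approx -625.46$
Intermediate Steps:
$G{\left(y \right)} = -625$ ($G{\left(y \right)} = 5 \left(-125\right) = -625$)
$J{\left(f \right)} = \frac{49}{106}$ ($J{\left(f \right)} = 98 \cdot \frac{1}{212} = \frac{49}{106}$)
$G{\left(49 \right)} - J{\left(j{\left(12,-8 \right)} \right)} = -625 - \frac{49}{106} = - \frac{66299}{106}$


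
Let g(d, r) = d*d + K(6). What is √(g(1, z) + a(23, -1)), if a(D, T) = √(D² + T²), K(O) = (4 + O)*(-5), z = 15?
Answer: √(-49 + √530) ≈ 5.0969*I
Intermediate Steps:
K(O) = -20 - 5*O
g(d, r) = -50 + d² (g(d, r) = d*d + (-20 - 5*6) = d² + (-20 - 30) = d² - 50 = -50 + d²)
√(g(1, z) + a(23, -1)) = √((-50 + 1²) + √(23² + (-1)²)) = √((-50 + 1) + √(529 + 1)) = √(-49 + √530)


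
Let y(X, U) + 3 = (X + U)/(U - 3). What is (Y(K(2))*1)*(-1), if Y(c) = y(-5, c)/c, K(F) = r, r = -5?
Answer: -7/20 ≈ -0.35000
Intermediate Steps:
K(F) = -5
y(X, U) = -3 + (U + X)/(-3 + U) (y(X, U) = -3 + (X + U)/(U - 3) = -3 + (U + X)/(-3 + U))
Y(c) = (4 - 2*c)/(c*(-3 + c)) (Y(c) = ((9 - 5 - 2*c)/(-3 + c))/c = ((4 - 2*c)/(-3 + c))/c = (4 - 2*c)/(c*(-3 + c)))
(Y(K(2))*1)*(-1) = ((2*(2 - 1*(-5))/(-5*(-3 - 5)))*1)*(-1) = ((2*(-⅕)*(2 + 5)/(-8))*1)*(-1) = ((2*(-⅕)*(-⅛)*7)*1)*(-1) = ((7/20)*1)*(-1) = (7/20)*(-1) = -7/20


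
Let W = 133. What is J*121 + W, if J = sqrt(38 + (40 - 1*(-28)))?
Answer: 133 + 121*sqrt(106) ≈ 1378.8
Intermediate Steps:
J = sqrt(106) (J = sqrt(38 + (40 + 28)) = sqrt(38 + 68) = sqrt(106) ≈ 10.296)
J*121 + W = sqrt(106)*121 + 133 = 121*sqrt(106) + 133 = 133 + 121*sqrt(106)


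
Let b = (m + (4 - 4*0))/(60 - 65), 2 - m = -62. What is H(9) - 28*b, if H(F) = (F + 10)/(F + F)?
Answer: 34367/90 ≈ 381.86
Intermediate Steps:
m = 64 (m = 2 - 1*(-62) = 2 + 62 = 64)
H(F) = (10 + F)/(2*F) (H(F) = (10 + F)/((2*F)) = (10 + F)*(1/(2*F)) = (10 + F)/(2*F))
b = -68/5 (b = (64 + (4 - 4*0))/(60 - 65) = (64 + (4 + 0))/(-5) = (64 + 4)*(-⅕) = 68*(-⅕) = -68/5 ≈ -13.600)
H(9) - 28*b = (½)*(10 + 9)/9 - 28*(-68/5) = (½)*(⅑)*19 + 1904/5 = 19/18 + 1904/5 = 34367/90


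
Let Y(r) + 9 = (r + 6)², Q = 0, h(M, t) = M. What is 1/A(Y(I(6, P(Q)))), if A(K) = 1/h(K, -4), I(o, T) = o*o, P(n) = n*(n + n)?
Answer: 1755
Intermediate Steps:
P(n) = 2*n² (P(n) = n*(2*n) = 2*n²)
I(o, T) = o²
Y(r) = -9 + (6 + r)² (Y(r) = -9 + (r + 6)² = -9 + (6 + r)²)
A(K) = 1/K
1/A(Y(I(6, P(Q)))) = 1/(1/(-9 + (6 + 6²)²)) = 1/(1/(-9 + (6 + 36)²)) = 1/(1/(-9 + 42²)) = 1/(1/(-9 + 1764)) = 1/(1/1755) = 1755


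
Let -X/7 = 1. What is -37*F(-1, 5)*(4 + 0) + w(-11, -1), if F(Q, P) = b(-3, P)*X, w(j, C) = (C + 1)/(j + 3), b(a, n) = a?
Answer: -3108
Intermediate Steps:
X = -7 (X = -7*1 = -7)
w(j, C) = (1 + C)/(3 + j)
F(Q, P) = 21 (F(Q, P) = -3*(-7) = 21)
-37*F(-1, 5)*(4 + 0) + w(-11, -1) = -777*(4 + 0) + (1 - 1)/(3 - 11) = -777*4 + 0/(-8) = -37*84 - 1/8*0 = -3108 + 0 = -3108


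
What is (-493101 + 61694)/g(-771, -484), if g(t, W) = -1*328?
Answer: 431407/328 ≈ 1315.3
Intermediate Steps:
g(t, W) = -328
(-493101 + 61694)/g(-771, -484) = (-493101 + 61694)/(-328) = -431407*(-1/328) = 431407/328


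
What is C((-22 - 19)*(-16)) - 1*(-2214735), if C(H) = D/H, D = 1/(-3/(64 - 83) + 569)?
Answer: 15711294654259/7093984 ≈ 2.2147e+6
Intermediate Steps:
D = 19/10814 (D = 1/(-3/(-19) + 569) = 1/(-1/19*(-3) + 569) = 1/(3/19 + 569) = 1/(10814/19) = 19/10814 ≈ 0.0017570)
C(H) = 19/(10814*H)
C((-22 - 19)*(-16)) - 1*(-2214735) = 19/(10814*(((-22 - 19)*(-16)))) - 1*(-2214735) = 19/(10814*((-41*(-16)))) + 2214735 = (19/10814)/656 + 2214735 = (19/10814)*(1/656) + 2214735 = 19/7093984 + 2214735 = 15711294654259/7093984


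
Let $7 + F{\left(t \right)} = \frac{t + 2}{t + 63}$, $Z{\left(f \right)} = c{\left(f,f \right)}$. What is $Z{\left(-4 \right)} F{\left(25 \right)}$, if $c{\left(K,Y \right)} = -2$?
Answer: $\frac{589}{44} \approx 13.386$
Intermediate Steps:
$Z{\left(f \right)} = -2$
$F{\left(t \right)} = -7 + \frac{2 + t}{63 + t}$ ($F{\left(t \right)} = -7 + \frac{t + 2}{t + 63} = -7 + \frac{2 + t}{63 + t}$)
$Z{\left(-4 \right)} F{\left(25 \right)} = - 2 \frac{-439 - 150}{63 + 25} = - 2 \frac{-439 - 150}{88} = - 2 \cdot \frac{1}{88} \left(-589\right) = \left(-2\right) \left(- \frac{589}{88}\right) = \frac{589}{44}$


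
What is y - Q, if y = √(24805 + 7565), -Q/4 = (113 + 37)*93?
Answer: 55800 + √32370 ≈ 55980.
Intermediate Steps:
Q = -55800 (Q = -4*(113 + 37)*93 = -600*93 = -4*13950 = -55800)
y = √32370 ≈ 179.92
y - Q = √32370 - 1*(-55800) = √32370 + 55800 = 55800 + √32370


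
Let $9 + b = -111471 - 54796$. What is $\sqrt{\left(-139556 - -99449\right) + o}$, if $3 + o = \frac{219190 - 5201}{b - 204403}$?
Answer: $\frac{i \sqrt{5511310484183041}}{370679} \approx 200.28 i$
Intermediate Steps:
$b = -166276$ ($b = -9 - 166267 = -166276$)
$o = - \frac{1326026}{370679}$ ($o = -3 + \frac{219190 - 5201}{-166276 - 204403} = -3 + \frac{213989}{-370679} = -3 + 213989 \left(- \frac{1}{370679}\right) = -3 - \frac{213989}{370679} = - \frac{1326026}{370679} \approx -3.5773$)
$\sqrt{\left(-139556 - -99449\right) + o} = \sqrt{\left(-139556 - -99449\right) - \frac{1326026}{370679}} = \sqrt{\left(-139556 + 99449\right) - \frac{1326026}{370679}} = \sqrt{-40107 - \frac{1326026}{370679}} = \sqrt{- \frac{14868148679}{370679}} = \frac{i \sqrt{5511310484183041}}{370679}$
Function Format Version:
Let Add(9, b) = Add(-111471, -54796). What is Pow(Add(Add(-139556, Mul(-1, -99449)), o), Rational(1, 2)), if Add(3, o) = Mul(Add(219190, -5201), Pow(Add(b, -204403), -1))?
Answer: Mul(Rational(1, 370679), I, Pow(5511310484183041, Rational(1, 2))) ≈ Mul(200.28, I)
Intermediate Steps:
b = -166276 (b = Add(-9, Add(-111471, -54796)) = Add(-9, -166267) = -166276)
o = Rational(-1326026, 370679) (o = Add(-3, Mul(Add(219190, -5201), Pow(Add(-166276, -204403), -1))) = Add(-3, Mul(213989, Pow(-370679, -1))) = Add(-3, Mul(213989, Rational(-1, 370679))) = Add(-3, Rational(-213989, 370679)) = Rational(-1326026, 370679) ≈ -3.5773)
Pow(Add(Add(-139556, Mul(-1, -99449)), o), Rational(1, 2)) = Pow(Add(Add(-139556, Mul(-1, -99449)), Rational(-1326026, 370679)), Rational(1, 2)) = Pow(Add(Add(-139556, 99449), Rational(-1326026, 370679)), Rational(1, 2)) = Pow(Add(-40107, Rational(-1326026, 370679)), Rational(1, 2)) = Pow(Rational(-14868148679, 370679), Rational(1, 2)) = Mul(Rational(1, 370679), I, Pow(5511310484183041, Rational(1, 2)))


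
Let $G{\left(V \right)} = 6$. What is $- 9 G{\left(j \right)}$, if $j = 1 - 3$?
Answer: $-54$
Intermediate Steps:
$j = -2$
$- 9 G{\left(j \right)} = \left(-9\right) 6 = -54$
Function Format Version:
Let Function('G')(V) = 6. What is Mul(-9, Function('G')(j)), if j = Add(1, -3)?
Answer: -54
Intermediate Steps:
j = -2
Mul(-9, Function('G')(j)) = Mul(-9, 6) = -54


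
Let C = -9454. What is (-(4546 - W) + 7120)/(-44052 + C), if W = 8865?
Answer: -369/1726 ≈ -0.21379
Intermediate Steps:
(-(4546 - W) + 7120)/(-44052 + C) = (-(4546 - 1*8865) + 7120)/(-44052 - 9454) = (-(4546 - 8865) + 7120)/(-53506) = (-1*(-4319) + 7120)*(-1/53506) = (4319 + 7120)*(-1/53506) = 11439*(-1/53506) = -369/1726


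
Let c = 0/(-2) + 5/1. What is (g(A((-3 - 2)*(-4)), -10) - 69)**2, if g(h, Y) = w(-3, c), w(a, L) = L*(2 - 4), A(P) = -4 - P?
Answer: 6241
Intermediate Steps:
c = 5 (c = 0*(-1/2) + 5*1 = 0 + 5 = 5)
w(a, L) = -2*L (w(a, L) = L*(-2) = -2*L)
g(h, Y) = -10 (g(h, Y) = -2*5 = -10)
(g(A((-3 - 2)*(-4)), -10) - 69)**2 = (-10 - 69)**2 = (-79)**2 = 6241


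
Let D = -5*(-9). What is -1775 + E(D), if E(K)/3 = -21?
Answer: -1838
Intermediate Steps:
D = 45
E(K) = -63 (E(K) = 3*(-21) = -63)
-1775 + E(D) = -1775 - 63 = -1838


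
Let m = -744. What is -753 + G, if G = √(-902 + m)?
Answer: -753 + I*√1646 ≈ -753.0 + 40.571*I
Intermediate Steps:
G = I*√1646 (G = √(-902 - 744) = √(-1646) = I*√1646 ≈ 40.571*I)
-753 + G = -753 + I*√1646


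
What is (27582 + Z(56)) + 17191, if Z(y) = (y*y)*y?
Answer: 220389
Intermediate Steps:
Z(y) = y**3 (Z(y) = y**2*y = y**3)
(27582 + Z(56)) + 17191 = (27582 + 56**3) + 17191 = (27582 + 175616) + 17191 = 203198 + 17191 = 220389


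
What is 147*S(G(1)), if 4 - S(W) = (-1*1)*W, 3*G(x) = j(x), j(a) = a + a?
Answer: 686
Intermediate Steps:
j(a) = 2*a
G(x) = 2*x/3 (G(x) = (2*x)/3 = 2*x/3)
S(W) = 4 + W (S(W) = 4 - (-1*1)*W = 4 - (-1)*W = 4 + W)
147*S(G(1)) = 147*(4 + (⅔)*1) = 147*(4 + ⅔) = 147*(14/3) = 686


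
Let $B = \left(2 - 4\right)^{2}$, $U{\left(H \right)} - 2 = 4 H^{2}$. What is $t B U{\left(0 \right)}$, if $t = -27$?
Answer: $-216$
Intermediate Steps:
$U{\left(H \right)} = 2 + 4 H^{2}$
$B = 4$ ($B = \left(-2\right)^{2} = 4$)
$t B U{\left(0 \right)} = \left(-27\right) 4 \left(2 + 4 \cdot 0^{2}\right) = - 108 \left(2 + 4 \cdot 0\right) = - 108 \left(2 + 0\right) = \left(-108\right) 2 = -216$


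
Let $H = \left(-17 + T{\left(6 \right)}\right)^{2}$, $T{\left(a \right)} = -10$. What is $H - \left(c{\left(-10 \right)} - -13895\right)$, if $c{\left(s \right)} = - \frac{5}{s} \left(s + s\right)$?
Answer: $-13156$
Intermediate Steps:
$c{\left(s \right)} = -10$ ($c{\left(s \right)} = - \frac{5}{s} 2 s = -10$)
$H = 729$ ($H = \left(-17 - 10\right)^{2} = \left(-27\right)^{2} = 729$)
$H - \left(c{\left(-10 \right)} - -13895\right) = 729 - \left(-10 - -13895\right) = 729 - \left(-10 + 13895\right) = 729 - 13885 = -13156$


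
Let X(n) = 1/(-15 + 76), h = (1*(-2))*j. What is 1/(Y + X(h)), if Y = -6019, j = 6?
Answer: -61/367158 ≈ -0.00016614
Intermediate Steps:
h = -12 (h = (1*(-2))*6 = -2*6 = -12)
X(n) = 1/61
1/(Y + X(h)) = 1/(-6019 + 1/61) = 1/(-367158/61) = -61/367158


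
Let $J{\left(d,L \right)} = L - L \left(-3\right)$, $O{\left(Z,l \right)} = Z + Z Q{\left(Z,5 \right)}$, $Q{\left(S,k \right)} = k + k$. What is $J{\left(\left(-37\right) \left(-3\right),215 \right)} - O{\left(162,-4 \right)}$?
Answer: $-922$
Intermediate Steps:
$Q{\left(S,k \right)} = 2 k$
$O{\left(Z,l \right)} = 11 Z$ ($O{\left(Z,l \right)} = Z + Z 2 \cdot 5 = Z + Z 10 = Z + 10 Z = 11 Z$)
$J{\left(d,L \right)} = 4 L$ ($J{\left(d,L \right)} = L - - 3 L = L + 3 L = 4 L$)
$J{\left(\left(-37\right) \left(-3\right),215 \right)} - O{\left(162,-4 \right)} = 4 \cdot 215 - 11 \cdot 162 = 860 - 1782 = -922$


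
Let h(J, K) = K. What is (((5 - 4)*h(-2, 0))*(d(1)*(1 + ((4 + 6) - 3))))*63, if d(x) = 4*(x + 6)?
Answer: 0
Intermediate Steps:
d(x) = 24 + 4*x (d(x) = 4*(6 + x) = 24 + 4*x)
(((5 - 4)*h(-2, 0))*(d(1)*(1 + ((4 + 6) - 3))))*63 = (((5 - 4)*0)*((24 + 4*1)*(1 + ((4 + 6) - 3))))*63 = ((1*0)*((24 + 4)*(1 + (10 - 3))))*63 = (0*(28*(1 + 7)))*63 = (0*(28*8))*63 = (0*224)*63 = 0*63 = 0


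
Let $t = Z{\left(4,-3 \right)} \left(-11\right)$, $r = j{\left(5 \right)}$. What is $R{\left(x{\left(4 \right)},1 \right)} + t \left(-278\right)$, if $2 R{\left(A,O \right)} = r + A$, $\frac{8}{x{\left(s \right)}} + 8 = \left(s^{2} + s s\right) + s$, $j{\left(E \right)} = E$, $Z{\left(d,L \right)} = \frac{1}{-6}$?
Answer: $- \frac{21295}{42} \approx -507.02$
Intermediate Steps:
$Z{\left(d,L \right)} = - \frac{1}{6}$
$r = 5$
$x{\left(s \right)} = \frac{8}{-8 + s + 2 s^{2}}$ ($x{\left(s \right)} = \frac{8}{-8 + \left(\left(s^{2} + s s\right) + s\right)} = \frac{8}{-8 + \left(\left(s^{2} + s^{2}\right) + s\right)} = \frac{8}{-8 + \left(2 s^{2} + s\right)} = \frac{8}{-8 + \left(s + 2 s^{2}\right)} = \frac{8}{-8 + s + 2 s^{2}}$)
$R{\left(A,O \right)} = \frac{5}{2} + \frac{A}{2}$ ($R{\left(A,O \right)} = \frac{5 + A}{2} = \frac{5}{2} + \frac{A}{2}$)
$t = \frac{11}{6}$ ($t = \left(- \frac{1}{6}\right) \left(-11\right) = \frac{11}{6} \approx 1.8333$)
$R{\left(x{\left(4 \right)},1 \right)} + t \left(-278\right) = \left(\frac{5}{2} + \frac{8 \frac{1}{-8 + 4 + 2 \cdot 4^{2}}}{2}\right) + \frac{11}{6} \left(-278\right) = \left(\frac{5}{2} + \frac{8 \frac{1}{-8 + 4 + 2 \cdot 16}}{2}\right) - \frac{1529}{3} = \left(\frac{5}{2} + \frac{8 \frac{1}{-8 + 4 + 32}}{2}\right) - \frac{1529}{3} = \left(\frac{5}{2} + \frac{8 \cdot \frac{1}{28}}{2}\right) - \frac{1529}{3} = \left(\frac{5}{2} + \frac{1}{2} \cdot \frac{2}{7}\right) - \frac{1529}{3} = \left(\frac{5}{2} + \frac{1}{7}\right) - \frac{1529}{3} = \frac{37}{14} - \frac{1529}{3} = - \frac{21295}{42}$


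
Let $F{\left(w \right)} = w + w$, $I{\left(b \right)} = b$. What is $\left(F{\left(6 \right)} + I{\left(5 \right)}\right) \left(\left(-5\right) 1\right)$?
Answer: $-85$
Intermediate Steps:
$F{\left(w \right)} = 2 w$
$\left(F{\left(6 \right)} + I{\left(5 \right)}\right) \left(\left(-5\right) 1\right) = \left(2 \cdot 6 + 5\right) \left(\left(-5\right) 1\right) = \left(12 + 5\right) \left(-5\right) = 17 \left(-5\right) = -85$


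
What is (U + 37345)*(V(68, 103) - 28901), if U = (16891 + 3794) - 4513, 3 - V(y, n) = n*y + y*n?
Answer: -2296200402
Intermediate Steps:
V(y, n) = 3 - 2*n*y (V(y, n) = 3 - (n*y + y*n) = 3 - (n*y + n*y) = 3 - 2*n*y)
U = 16172 (U = 20685 - 4513 = 16172)
(U + 37345)*(V(68, 103) - 28901) = (16172 + 37345)*((3 - 2*103*68) - 28901) = 53517*((3 - 14008) - 28901) = 53517*(-14005 - 28901) = 53517*(-42906) = -2296200402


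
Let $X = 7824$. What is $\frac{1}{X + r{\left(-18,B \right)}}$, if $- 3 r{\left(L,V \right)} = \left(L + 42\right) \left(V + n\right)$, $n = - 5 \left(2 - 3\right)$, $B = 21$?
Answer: $\frac{1}{7616} \approx 0.0001313$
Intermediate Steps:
$n = 5$ ($n = \left(-5\right) \left(-1\right) = 5$)
$r{\left(L,V \right)} = - \frac{\left(5 + V\right) \left(42 + L\right)}{3}$ ($r{\left(L,V \right)} = - \frac{\left(L + 42\right) \left(V + 5\right)}{3} = - \frac{\left(42 + L\right) \left(5 + V\right)}{3} = - \frac{\left(5 + V\right) \left(42 + L\right)}{3}$)
$\frac{1}{X + r{\left(-18,B \right)}} = \frac{1}{7824 - \left(334 - 126\right)} = \frac{1}{7824 + \left(-70 - 294 + 30 + 126\right)} = \frac{1}{7824 - 208} = \frac{1}{7616}$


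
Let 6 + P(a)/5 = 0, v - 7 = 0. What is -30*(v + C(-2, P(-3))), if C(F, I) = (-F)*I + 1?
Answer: 1560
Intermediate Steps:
v = 7 (v = 7 + 0 = 7)
P(a) = -30 (P(a) = -30 + 5*0 = -30 + 0 = -30)
C(F, I) = 1 - F*I (C(F, I) = -F*I + 1 = 1 - F*I)
-30*(v + C(-2, P(-3))) = -30*(7 + (1 - 1*(-2)*(-30))) = -30*(7 + (1 - 60)) = -30*(7 - 59) = -30*(-52) = 1560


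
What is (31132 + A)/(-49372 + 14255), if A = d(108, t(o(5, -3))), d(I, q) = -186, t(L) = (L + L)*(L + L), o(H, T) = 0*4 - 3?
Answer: -30946/35117 ≈ -0.88123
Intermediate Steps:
o(H, T) = -3 (o(H, T) = 0 - 3 = -3)
t(L) = 4*L**2 (t(L) = (2*L)*(2*L) = 4*L**2)
A = -186
(31132 + A)/(-49372 + 14255) = (31132 - 186)/(-49372 + 14255) = 30946/(-35117) = 30946*(-1/35117) = -30946/35117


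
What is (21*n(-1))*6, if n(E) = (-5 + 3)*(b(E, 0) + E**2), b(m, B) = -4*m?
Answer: -1260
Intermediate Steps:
n(E) = -2*E**2 + 8*E (n(E) = (-5 + 3)*(-4*E + E**2) = -2*(E**2 - 4*E) = -2*E**2 + 8*E)
(21*n(-1))*6 = (21*(2*(-1)*(4 - 1*(-1))))*6 = (21*(2*(-1)*(4 + 1)))*6 = (21*(2*(-1)*5))*6 = (21*(-10))*6 = -210*6 = -1260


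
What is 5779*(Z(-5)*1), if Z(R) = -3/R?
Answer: 17337/5 ≈ 3467.4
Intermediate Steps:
5779*(Z(-5)*1) = 5779*(-3/(-5)*1) = 5779*(-3*(-⅕)*1) = 5779*((⅗)*1) = 5779*(⅗) = 17337/5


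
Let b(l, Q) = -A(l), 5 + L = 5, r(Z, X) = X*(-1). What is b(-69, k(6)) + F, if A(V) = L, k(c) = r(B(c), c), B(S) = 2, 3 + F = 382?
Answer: 379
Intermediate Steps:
F = 379 (F = -3 + 382 = 379)
r(Z, X) = -X
k(c) = -c
L = 0 (L = -5 + 5 = 0)
A(V) = 0
b(l, Q) = 0 (b(l, Q) = -1*0 = 0)
b(-69, k(6)) + F = 0 + 379 = 379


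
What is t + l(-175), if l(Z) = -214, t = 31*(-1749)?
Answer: -54433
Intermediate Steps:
t = -54219
t + l(-175) = -54219 - 214 = -54433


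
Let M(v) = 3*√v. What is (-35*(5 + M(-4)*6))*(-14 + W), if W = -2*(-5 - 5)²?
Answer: 37450 + 269640*I ≈ 37450.0 + 2.6964e+5*I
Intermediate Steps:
W = -200 (W = -2*(-10)² = -2*100 = -200)
(-35*(5 + M(-4)*6))*(-14 + W) = (-35*(5 + (3*√(-4))*6))*(-14 - 200) = -35*(5 + (3*(2*I))*6)*(-214) = -35*(5 + (6*I)*6)*(-214) = -35*(5 + 36*I)*(-214) = (-175 - 1260*I)*(-214) = 37450 + 269640*I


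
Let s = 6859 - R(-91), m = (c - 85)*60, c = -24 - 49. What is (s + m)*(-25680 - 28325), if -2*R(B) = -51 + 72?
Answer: 281960105/2 ≈ 1.4098e+8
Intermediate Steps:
R(B) = -21/2 (R(B) = -(-51 + 72)/2 = -1/2*21 = -21/2)
c = -73
m = -9480 (m = (-73 - 85)*60 = -158*60 = -9480)
s = 13739/2 (s = 6859 - 1*(-21/2) = 6859 + 21/2 = 13739/2 ≈ 6869.5)
(s + m)*(-25680 - 28325) = (13739/2 - 9480)*(-25680 - 28325) = -5221/2*(-54005) = 281960105/2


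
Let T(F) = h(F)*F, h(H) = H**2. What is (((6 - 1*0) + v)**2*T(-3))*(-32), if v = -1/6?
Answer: 29400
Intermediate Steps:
v = -1/6 (v = -1*1/6 = -1/6 ≈ -0.16667)
T(F) = F**3 (T(F) = F**2*F = F**3)
(((6 - 1*0) + v)**2*T(-3))*(-32) = (((6 - 1*0) - 1/6)**2*(-3)**3)*(-32) = (((6 + 0) - 1/6)**2*(-27))*(-32) = ((6 - 1/6)**2*(-27))*(-32) = ((35/6)**2*(-27))*(-32) = ((1225/36)*(-27))*(-32) = -3675/4*(-32) = 29400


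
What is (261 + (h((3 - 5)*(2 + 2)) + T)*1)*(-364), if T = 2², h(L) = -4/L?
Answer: -96642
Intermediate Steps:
T = 4
(261 + (h((3 - 5)*(2 + 2)) + T)*1)*(-364) = (261 + (-4*1/((2 + 2)*(3 - 5)) + 4)*1)*(-364) = (261 + (-4/((-2*4)) + 4)*1)*(-364) = (261 + (-4/(-8) + 4)*1)*(-364) = (261 + (-4*(-⅛) + 4)*1)*(-364) = (261 + (½ + 4)*1)*(-364) = (261 + (9/2)*1)*(-364) = (261 + 9/2)*(-364) = (531/2)*(-364) = -96642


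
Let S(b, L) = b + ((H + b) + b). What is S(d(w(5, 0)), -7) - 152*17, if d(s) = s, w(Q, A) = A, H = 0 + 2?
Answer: -2582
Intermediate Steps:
H = 2
S(b, L) = 2 + 3*b (S(b, L) = b + ((2 + b) + b) = b + (2 + 2*b) = 2 + 3*b)
S(d(w(5, 0)), -7) - 152*17 = (2 + 3*0) - 152*17 = (2 + 0) - 2584 = 2 - 2584 = -2582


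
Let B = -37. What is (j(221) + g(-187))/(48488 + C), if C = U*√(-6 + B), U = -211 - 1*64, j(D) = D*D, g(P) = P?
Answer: 214466832/214030729 + 1216350*I*√43/214030729 ≈ 1.002 + 0.037266*I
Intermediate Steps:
j(D) = D²
U = -275 (U = -211 - 64 = -275)
C = -275*I*√43 (C = -275*√(-6 - 37) = -275*I*√43 ≈ -1803.3*I)
(j(221) + g(-187))/(48488 + C) = (221² - 187)/(48488 - 275*I*√43) = (48841 - 187)/(48488 - 275*I*√43) = 48654/(48488 - 275*I*√43)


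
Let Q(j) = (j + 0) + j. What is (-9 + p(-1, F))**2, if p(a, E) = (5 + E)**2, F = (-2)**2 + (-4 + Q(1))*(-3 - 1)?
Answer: 78400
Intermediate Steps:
Q(j) = 2*j (Q(j) = j + j = 2*j)
F = 12 (F = (-2)**2 + (-4 + 2*1)*(-3 - 1) = 4 + (-4 + 2)*(-4) = 4 - 2*(-4) = 4 + 8 = 12)
(-9 + p(-1, F))**2 = (-9 + (5 + 12)**2)**2 = (-9 + 17**2)**2 = (-9 + 289)**2 = 280**2 = 78400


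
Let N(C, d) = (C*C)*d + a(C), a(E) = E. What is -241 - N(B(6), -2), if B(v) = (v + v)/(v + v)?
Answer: -240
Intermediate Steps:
B(v) = 1 (B(v) = (2*v)/((2*v)) = (2*v)*(1/(2*v)) = 1)
N(C, d) = C + d*C² (N(C, d) = (C*C)*d + C = C²*d + C = d*C² + C = C + d*C²)
-241 - N(B(6), -2) = -241 - (1 + 1*(-2)) = -241 - (1 - 2) = -241 - (-1) = -241 - 1*(-1) = -241 + 1 = -240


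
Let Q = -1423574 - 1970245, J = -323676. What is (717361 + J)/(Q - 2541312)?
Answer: -393685/5935131 ≈ -0.066331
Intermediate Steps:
Q = -3393819
(717361 + J)/(Q - 2541312) = (717361 - 323676)/(-3393819 - 2541312) = 393685/(-5935131) = 393685*(-1/5935131) = -393685/5935131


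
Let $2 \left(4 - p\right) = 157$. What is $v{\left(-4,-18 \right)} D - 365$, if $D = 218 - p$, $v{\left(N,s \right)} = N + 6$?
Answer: $220$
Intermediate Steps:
$p = - \frac{149}{2}$ ($p = 4 - \frac{157}{2} = - \frac{149}{2} \approx -74.5$)
$v{\left(N,s \right)} = 6 + N$
$D = \frac{585}{2}$ ($D = 218 - - \frac{149}{2} = 218 + \frac{149}{2} = \frac{585}{2} \approx 292.5$)
$v{\left(-4,-18 \right)} D - 365 = \left(6 - 4\right) \frac{585}{2} - 365 = 2 \cdot \frac{585}{2} - 365 = 585 - 365 = 220$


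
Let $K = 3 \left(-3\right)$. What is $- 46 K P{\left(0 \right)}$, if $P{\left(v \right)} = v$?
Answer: $0$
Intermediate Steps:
$K = -9$
$- 46 K P{\left(0 \right)} = \left(-46\right) \left(-9\right) 0 = 414 \cdot 0 = 0$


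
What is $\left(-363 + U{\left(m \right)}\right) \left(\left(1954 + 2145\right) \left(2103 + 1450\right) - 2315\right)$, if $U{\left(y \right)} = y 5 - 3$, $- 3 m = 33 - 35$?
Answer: $- \frac{15842838016}{3} \approx -5.2809 \cdot 10^{9}$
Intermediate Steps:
$m = \frac{2}{3}$ ($m = - \frac{33 - 35}{3} = \left(- \frac{1}{3}\right) \left(-2\right) = \frac{2}{3} \approx 0.66667$)
$U{\left(y \right)} = -3 + 5 y$ ($U{\left(y \right)} = 5 y - 3 = -3 + 5 y$)
$\left(-363 + U{\left(m \right)}\right) \left(\left(1954 + 2145\right) \left(2103 + 1450\right) - 2315\right) = \left(-363 + \left(-3 + 5 \cdot \frac{2}{3}\right)\right) \left(\left(1954 + 2145\right) \left(2103 + 1450\right) - 2315\right) = \left(-363 + \left(-3 + \frac{10}{3}\right)\right) \left(4099 \cdot 3553 - 2315\right) = \left(-363 + \frac{1}{3}\right) \left(14563747 - 2315\right) = \left(- \frac{1088}{3}\right) 14561432 = - \frac{15842838016}{3}$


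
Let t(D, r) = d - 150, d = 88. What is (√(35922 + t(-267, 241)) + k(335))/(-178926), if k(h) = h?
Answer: -335/178926 - √8965/89463 ≈ -0.0029306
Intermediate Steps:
t(D, r) = -62 (t(D, r) = 88 - 150 = -62)
(√(35922 + t(-267, 241)) + k(335))/(-178926) = (√(35922 - 62) + 335)/(-178926) = (√35860 + 335)*(-1/178926) = (2*√8965 + 335)*(-1/178926) = (335 + 2*√8965)*(-1/178926) = -335/178926 - √8965/89463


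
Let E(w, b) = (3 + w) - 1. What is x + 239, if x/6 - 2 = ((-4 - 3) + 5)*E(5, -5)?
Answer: 167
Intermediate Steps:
E(w, b) = 2 + w
x = -72 (x = 12 + 6*(((-4 - 3) + 5)*(2 + 5)) = 12 + 6*((-7 + 5)*7) = 12 + 6*(-2*7) = 12 + 6*(-14) = 12 - 84 = -72)
x + 239 = -72 + 239 = 167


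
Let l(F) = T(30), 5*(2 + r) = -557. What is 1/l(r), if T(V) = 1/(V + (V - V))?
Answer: 30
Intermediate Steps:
r = -567/5 (r = -2 + (1/5)*(-557) = -2 - 557/5 = -567/5 ≈ -113.40)
T(V) = 1/V (T(V) = 1/(V + 0) = 1/V)
l(F) = 1/30
1/l(r) = 1/(1/30) = 30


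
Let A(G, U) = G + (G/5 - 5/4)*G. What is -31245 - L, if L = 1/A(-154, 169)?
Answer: -1494042175/47817 ≈ -31245.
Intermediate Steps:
A(G, U) = G + G*(-5/4 + G/5) (A(G, U) = G + (G*(⅕) - 5*¼)*G = G + (G/5 - 5/4)*G = G + (-5/4 + G/5)*G = G + G*(-5/4 + G/5))
L = 10/47817 (L = 1/((1/20)*(-154)*(-5 + 4*(-154))) = 1/((1/20)*(-154)*(-5 - 616)) = 1/((1/20)*(-154)*(-621)) = 1/(47817/10) = 10/47817 ≈ 0.00020913)
-31245 - L = -31245 - 1*10/47817 = -31245 - 10/47817 = -1494042175/47817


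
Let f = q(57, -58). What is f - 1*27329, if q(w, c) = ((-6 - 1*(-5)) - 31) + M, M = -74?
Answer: -27435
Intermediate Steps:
q(w, c) = -106 (q(w, c) = ((-6 - 1*(-5)) - 31) - 74 = ((-6 + 5) - 31) - 74 = (-1 - 31) - 74 = -32 - 74 = -106)
f = -106
f - 1*27329 = -106 - 1*27329 = -106 - 27329 = -27435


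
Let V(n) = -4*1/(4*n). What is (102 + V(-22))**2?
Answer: 5040025/484 ≈ 10413.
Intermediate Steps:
V(n) = -1/n (V(n) = -4*1/(4*n) = -1/n)
(102 + V(-22))**2 = (102 - 1/(-22))**2 = (102 - 1*(-1/22))**2 = (102 + 1/22)**2 = (2245/22)**2 = 5040025/484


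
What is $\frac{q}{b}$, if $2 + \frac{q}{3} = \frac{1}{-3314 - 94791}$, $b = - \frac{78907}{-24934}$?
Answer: $- \frac{2096710746}{1105881605} \approx -1.896$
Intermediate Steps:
$b = \frac{78907}{24934}$ ($b = \left(-78907\right) \left(- \frac{1}{24934}\right) = \frac{78907}{24934} \approx 3.1646$)
$q = - \frac{588633}{98105}$ ($q = -6 + \frac{3}{-3314 - 94791} = -6 + \frac{3}{-98105} = -6 + 3 \left(- \frac{1}{98105}\right) = -6 - \frac{3}{98105} = - \frac{588633}{98105} \approx -6.0$)
$\frac{q}{b} = - \frac{588633}{98105 \cdot \frac{78907}{24934}} = \left(- \frac{588633}{98105}\right) \frac{24934}{78907} = - \frac{2096710746}{1105881605}$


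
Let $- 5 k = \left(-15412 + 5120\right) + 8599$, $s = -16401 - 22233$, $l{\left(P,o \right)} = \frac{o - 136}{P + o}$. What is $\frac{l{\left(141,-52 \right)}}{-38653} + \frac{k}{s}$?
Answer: $- \frac{5787802121}{664527400890} \approx -0.0087097$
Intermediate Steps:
$l{\left(P,o \right)} = \frac{-136 + o}{P + o}$
$s = -38634$
$k = \frac{1693}{5}$ ($k = - \frac{\left(-15412 + 5120\right) + 8599}{5} = - \frac{-10292 + 8599}{5} = \left(- \frac{1}{5}\right) \left(-1693\right) = \frac{1693}{5} \approx 338.6$)
$\frac{l{\left(141,-52 \right)}}{-38653} + \frac{k}{s} = \frac{\frac{1}{141 - 52} \left(-136 - 52\right)}{-38653} + \frac{1693}{5 \left(-38634\right)} = \frac{1}{89} \left(-188\right) \left(- \frac{1}{38653}\right) + \frac{1693}{5} \left(- \frac{1}{38634}\right) = \frac{1}{89} \left(-188\right) \left(- \frac{1}{38653}\right) - \frac{1693}{193170} = \left(- \frac{188}{89}\right) \left(- \frac{1}{38653}\right) - \frac{1693}{193170} = \frac{188}{3440117} - \frac{1693}{193170} = - \frac{5787802121}{664527400890}$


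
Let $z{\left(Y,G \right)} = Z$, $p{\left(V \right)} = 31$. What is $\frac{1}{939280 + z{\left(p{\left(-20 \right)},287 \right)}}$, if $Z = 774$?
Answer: $\frac{1}{940054} \approx 1.0638 \cdot 10^{-6}$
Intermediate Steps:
$z{\left(Y,G \right)} = 774$
$\frac{1}{939280 + z{\left(p{\left(-20 \right)},287 \right)}} = \frac{1}{939280 + 774} = \frac{1}{940054}$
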